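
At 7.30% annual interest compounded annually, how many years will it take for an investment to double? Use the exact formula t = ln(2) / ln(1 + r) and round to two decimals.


Doubling condition: (1 + r)^t = 2
Take ln of both sides: t × ln(1 + r) = ln(2)
t = ln(2) / ln(1 + r)
t = 0.693147 / 0.070458
t = 9.84

t = ln(2) / ln(1 + r) = 9.84 years


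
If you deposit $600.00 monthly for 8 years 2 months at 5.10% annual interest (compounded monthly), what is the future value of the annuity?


Future value of an ordinary annuity: FV = PMT × ((1 + r)^n − 1) / r
Monthly rate r = 0.051/12 = 0.00425, n = 98
FV = $600.00 × ((1 + 0.051/12)^98 − 1) / (0.051/12)
FV = $600.00 × 121.248484
FV = $72,749.09

FV = PMT × ((1+r)^n - 1)/r = $72,749.09


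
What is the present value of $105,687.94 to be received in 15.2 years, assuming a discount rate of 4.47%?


Present value formula: PV = FV / (1 + r)^t
PV = $105,687.94 / (1 + 0.0447)^15.2
PV = $105,687.94 / 1.9438925
PV = $54,369.23

PV = FV / (1 + r)^t = $54,369.23


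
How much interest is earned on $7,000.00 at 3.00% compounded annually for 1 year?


Compound interest earned = final amount − principal.
A = P(1 + r/n)^(nt) = $7,000.00 × (1 + 0.03/1)^(1 × 1) = $7,210.00
Interest = A − P = $7,210.00 − $7,000.00 = $210.00

Interest = A - P = $210.00


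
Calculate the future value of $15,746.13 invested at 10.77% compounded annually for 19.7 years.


Compound interest formula: A = P(1 + r/n)^(nt)
A = $15,746.13 × (1 + 0.1077/1)^(1 × 19.7)
Growth factor: (1 + 0.1077/1)^19.7 = 7.5009534
A = $15,746.13 × 7.5009534
A = $118,110.99

A = P(1 + r/n)^(nt) = $118,110.99


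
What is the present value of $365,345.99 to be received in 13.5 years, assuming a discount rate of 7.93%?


Present value formula: PV = FV / (1 + r)^t
PV = $365,345.99 / (1 + 0.0793)^13.5
PV = $365,345.99 / 2.8016856
PV = $130,402.21

PV = FV / (1 + r)^t = $130,402.21


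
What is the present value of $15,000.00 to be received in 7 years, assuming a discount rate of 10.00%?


Present value formula: PV = FV / (1 + r)^t
PV = $15,000.00 / (1 + 0.1)^7
PV = $15,000.00 / 1.948717
PV = $7,697.37

PV = FV / (1 + r)^t = $7,697.37


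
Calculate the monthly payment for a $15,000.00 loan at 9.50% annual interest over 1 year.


Loan payment formula: PMT = PV × r / (1 − (1 + r)^(−n))
Monthly rate r = 0.095/12 ≈ 0.00791667, n = 12 months
Denominator: 1 − (1 + 0.095/12)^(−12) = 0.090287
PMT = $15,000.00 × (0.095/12) / 0.090287
PMT = $1,315.25 per month

PMT = PV × r / (1-(1+r)^(-n)) = $1,315.25/month


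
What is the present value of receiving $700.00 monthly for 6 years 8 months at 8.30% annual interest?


Present value of an ordinary annuity: PV = PMT × (1 − (1 + r)^(−n)) / r
Monthly rate r = 0.083/12 ≈ 0.00691667, n = 80
PV = $700.00 × (1 − (1 + 0.083/12)^(−80)) / (0.083/12)
PV = $700.00 × 61.282955
PV = $42,898.07

PV = PMT × (1-(1+r)^(-n))/r = $42,898.07


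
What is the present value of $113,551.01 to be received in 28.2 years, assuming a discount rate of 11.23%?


Present value formula: PV = FV / (1 + r)^t
PV = $113,551.01 / (1 + 0.1123)^28.2
PV = $113,551.01 / 20.112156
PV = $5,645.89

PV = FV / (1 + r)^t = $5,645.89


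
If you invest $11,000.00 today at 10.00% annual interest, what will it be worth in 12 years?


Future value formula: FV = PV × (1 + r)^t
FV = $11,000.00 × (1 + 0.1)^12
FV = $11,000.00 × 3.138428
FV = $34,522.71

FV = PV × (1 + r)^t = $34,522.71


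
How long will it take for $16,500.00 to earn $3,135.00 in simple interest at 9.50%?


Rearrange the simple interest formula for t:
I = P × r × t  ⇒  t = I / (P × r)
t = $3,135.00 / ($16,500.00 × 0.095)
t = 2

t = I/(P×r) = 2 years


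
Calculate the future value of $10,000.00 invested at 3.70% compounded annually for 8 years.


Compound interest formula: A = P(1 + r/n)^(nt)
A = $10,000.00 × (1 + 0.037/1)^(1 × 8)
Growth factor: (1 + 0.037/1)^8 = 1.337304
A = $10,000.00 × 1.337304
A = $13,373.04

A = P(1 + r/n)^(nt) = $13,373.04


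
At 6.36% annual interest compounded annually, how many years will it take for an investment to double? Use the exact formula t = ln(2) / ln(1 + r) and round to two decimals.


Doubling condition: (1 + r)^t = 2
Take ln of both sides: t × ln(1 + r) = ln(2)
t = ln(2) / ln(1 + r)
t = 0.693147 / 0.061659
t = 11.24

t = ln(2) / ln(1 + r) = 11.24 years


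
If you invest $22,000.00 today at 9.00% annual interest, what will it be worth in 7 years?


Future value formula: FV = PV × (1 + r)^t
FV = $22,000.00 × (1 + 0.09)^7
FV = $22,000.00 × 1.828039
FV = $40,216.86

FV = PV × (1 + r)^t = $40,216.86


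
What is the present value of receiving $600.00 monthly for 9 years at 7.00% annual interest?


Present value of an ordinary annuity: PV = PMT × (1 − (1 + r)^(−n)) / r
Monthly rate r = 0.07/12 ≈ 0.00583333, n = 108
PV = $600.00 × (1 − (1 + 0.07/12)^(−108)) / (0.07/12)
PV = $600.00 × 79.959850
PV = $47,975.91

PV = PMT × (1-(1+r)^(-n))/r = $47,975.91


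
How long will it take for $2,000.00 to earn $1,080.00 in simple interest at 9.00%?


Rearrange the simple interest formula for t:
I = P × r × t  ⇒  t = I / (P × r)
t = $1,080.00 / ($2,000.00 × 0.09)
t = 6

t = I/(P×r) = 6 years


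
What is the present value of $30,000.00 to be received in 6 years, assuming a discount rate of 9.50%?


Present value formula: PV = FV / (1 + r)^t
PV = $30,000.00 / (1 + 0.095)^6
PV = $30,000.00 / 1.723791
PV = $17,403.50

PV = FV / (1 + r)^t = $17,403.50


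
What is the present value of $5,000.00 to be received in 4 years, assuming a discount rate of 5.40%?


Present value formula: PV = FV / (1 + r)^t
PV = $5,000.00 / (1 + 0.054)^4
PV = $5,000.00 / 1.234134
PV = $4,051.42

PV = FV / (1 + r)^t = $4,051.42


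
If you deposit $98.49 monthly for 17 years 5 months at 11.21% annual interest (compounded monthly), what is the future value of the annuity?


Future value of an ordinary annuity: FV = PMT × ((1 + r)^n − 1) / r
Monthly rate r = 0.1121/12 ≈ 0.00934167, n = 209
FV = $98.49 × ((1 + 0.1121/12)^209 − 1) / (0.1121/12)
FV = $98.49 × 640.364260
FV = $63,069.48

FV = PMT × ((1+r)^n - 1)/r = $63,069.48


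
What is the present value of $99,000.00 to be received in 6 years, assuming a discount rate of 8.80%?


Present value formula: PV = FV / (1 + r)^t
PV = $99,000.00 / (1 + 0.088)^6
PV = $99,000.00 / 1.658721
PV = $59,684.54

PV = FV / (1 + r)^t = $59,684.54


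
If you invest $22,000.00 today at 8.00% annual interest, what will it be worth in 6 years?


Future value formula: FV = PV × (1 + r)^t
FV = $22,000.00 × (1 + 0.08)^6
FV = $22,000.00 × 1.58687432
FV = $34,911.24

FV = PV × (1 + r)^t = $34,911.24


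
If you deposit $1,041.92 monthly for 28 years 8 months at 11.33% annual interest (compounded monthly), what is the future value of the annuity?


Future value of an ordinary annuity: FV = PMT × ((1 + r)^n − 1) / r
Monthly rate r = 0.1133/12 ≈ 0.00944167, n = 344
FV = $1,041.92 × ((1 + 0.1133/12)^344 − 1) / (0.1133/12)
FV = $1,041.92 × 2578.772287
FV = $2,686,874.42

FV = PMT × ((1+r)^n - 1)/r = $2,686,874.42


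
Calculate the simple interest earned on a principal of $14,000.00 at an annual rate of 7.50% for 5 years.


Simple interest formula: I = P × r × t
I = $14,000.00 × 0.075 × 5
I = $5,250.00

I = P × r × t = $5,250.00


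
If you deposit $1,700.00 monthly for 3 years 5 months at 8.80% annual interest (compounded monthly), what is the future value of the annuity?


Future value of an ordinary annuity: FV = PMT × ((1 + r)^n − 1) / r
Monthly rate r = 0.088/12 ≈ 0.00733333, n = 41
FV = $1,700.00 × ((1 + 0.088/12)^41 − 1) / (0.088/12)
FV = $1,700.00 × 47.6288086
FV = $80,968.97

FV = PMT × ((1+r)^n - 1)/r = $80,968.97


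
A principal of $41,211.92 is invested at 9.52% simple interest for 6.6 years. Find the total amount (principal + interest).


Total amount formula: A = P(1 + rt) = P + P·r·t
Interest: I = P × r × t = $41,211.92 × 0.0952 × 6.6 = $25,894.27
A = P + I = $41,211.92 + $25,894.27 = $67,106.19

A = P + I = P(1 + rt) = $67,106.19


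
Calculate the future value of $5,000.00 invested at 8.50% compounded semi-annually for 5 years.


Compound interest formula: A = P(1 + r/n)^(nt)
A = $5,000.00 × (1 + 0.085/2)^(2 × 5)
Growth factor: (1 + 0.085/2)^10 = 1.516214
A = $5,000.00 × 1.516214
A = $7,581.07

A = P(1 + r/n)^(nt) = $7,581.07


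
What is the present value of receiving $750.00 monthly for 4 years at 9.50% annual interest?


Present value of an ordinary annuity: PV = PMT × (1 − (1 + r)^(−n)) / r
Monthly rate r = 0.095/12 ≈ 0.00791667, n = 48
PV = $750.00 × (1 − (1 + 0.095/12)^(−48)) / (0.095/12)
PV = $750.00 × 39.803947
PV = $29,852.96

PV = PMT × (1-(1+r)^(-n))/r = $29,852.96


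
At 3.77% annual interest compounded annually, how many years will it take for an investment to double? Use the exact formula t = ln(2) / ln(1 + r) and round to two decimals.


Doubling condition: (1 + r)^t = 2
Take ln of both sides: t × ln(1 + r) = ln(2)
t = ln(2) / ln(1 + r)
t = 0.693147 / 0.037007
t = 18.73

t = ln(2) / ln(1 + r) = 18.73 years


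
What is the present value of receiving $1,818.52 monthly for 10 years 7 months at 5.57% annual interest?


Present value of an ordinary annuity: PV = PMT × (1 − (1 + r)^(−n)) / r
Monthly rate r = 0.0557/12 ≈ 0.00464167, n = 127
PV = $1,818.52 × (1 − (1 + 0.0557/12)^(−127)) / (0.0557/12)
PV = $1,818.52 × 95.791867
PV = $174,199.43

PV = PMT × (1-(1+r)^(-n))/r = $174,199.43


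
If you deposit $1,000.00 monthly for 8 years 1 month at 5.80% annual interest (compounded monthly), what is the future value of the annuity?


Future value of an ordinary annuity: FV = PMT × ((1 + r)^n − 1) / r
Monthly rate r = 0.058/12 ≈ 0.00483333, n = 97
FV = $1,000.00 × ((1 + 0.058/12)^97 − 1) / (0.058/12)
FV = $1,000.00 × 123.3775349
FV = $123,377.53

FV = PMT × ((1+r)^n - 1)/r = $123,377.53


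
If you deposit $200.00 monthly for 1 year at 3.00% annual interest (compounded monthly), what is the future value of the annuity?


Future value of an ordinary annuity: FV = PMT × ((1 + r)^n − 1) / r
Monthly rate r = 0.03/12 = 0.0025, n = 12
FV = $200.00 × ((1 + 0.03/12)^12 − 1) / (0.03/12)
FV = $200.00 × 12.166383
FV = $2,433.28

FV = PMT × ((1+r)^n - 1)/r = $2,433.28


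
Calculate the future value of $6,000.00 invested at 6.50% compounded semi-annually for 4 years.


Compound interest formula: A = P(1 + r/n)^(nt)
A = $6,000.00 × (1 + 0.065/2)^(2 × 4)
Growth factor: (1 + 0.065/2)^8 = 1.291578
A = $6,000.00 × 1.291578
A = $7,749.47

A = P(1 + r/n)^(nt) = $7,749.47


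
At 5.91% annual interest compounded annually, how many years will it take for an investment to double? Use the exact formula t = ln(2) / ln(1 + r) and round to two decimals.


Doubling condition: (1 + r)^t = 2
Take ln of both sides: t × ln(1 + r) = ln(2)
t = ln(2) / ln(1 + r)
t = 0.693147 / 0.057419
t = 12.07

t = ln(2) / ln(1 + r) = 12.07 years


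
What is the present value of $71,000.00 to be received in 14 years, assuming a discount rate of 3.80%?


Present value formula: PV = FV / (1 + r)^t
PV = $71,000.00 / (1 + 0.038)^14
PV = $71,000.00 / 1.685633
PV = $42,120.68

PV = FV / (1 + r)^t = $42,120.68


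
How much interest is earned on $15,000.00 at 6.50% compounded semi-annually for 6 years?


Compound interest earned = final amount − principal.
A = P(1 + r/n)^(nt) = $15,000.00 × (1 + 0.065/2)^(2 × 6) = $22,017.70
Interest = A − P = $22,017.70 − $15,000.00 = $7,017.70

Interest = A - P = $7,017.70


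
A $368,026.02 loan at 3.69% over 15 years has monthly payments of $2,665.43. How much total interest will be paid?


Total paid over the life of the loan = PMT × n.
Total paid = $2,665.43 × 180 = $479,777.40
Total interest = total paid − principal = $479,777.40 − $368,026.02 = $111,751.38

Total interest = (PMT × n) - PV = $111,751.38


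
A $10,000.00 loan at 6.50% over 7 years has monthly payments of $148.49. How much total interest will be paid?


Total paid over the life of the loan = PMT × n.
Total paid = $148.49 × 84 = $12,473.16
Total interest = total paid − principal = $12,473.16 − $10,000.00 = $2,473.16

Total interest = (PMT × n) - PV = $2,473.16


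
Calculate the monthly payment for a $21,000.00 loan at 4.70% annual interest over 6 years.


Loan payment formula: PMT = PV × r / (1 − (1 + r)^(−n))
Monthly rate r = 0.047/12 ≈ 0.00391667, n = 72 months
Denominator: 1 − (1 + 0.047/12)^(−72) = 0.245311
PMT = $21,000.00 × (0.047/12) / 0.245311
PMT = $335.29 per month

PMT = PV × r / (1-(1+r)^(-n)) = $335.29/month


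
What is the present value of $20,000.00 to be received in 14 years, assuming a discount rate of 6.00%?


Present value formula: PV = FV / (1 + r)^t
PV = $20,000.00 / (1 + 0.06)^14
PV = $20,000.00 / 2.260904
PV = $8,846.02

PV = FV / (1 + r)^t = $8,846.02


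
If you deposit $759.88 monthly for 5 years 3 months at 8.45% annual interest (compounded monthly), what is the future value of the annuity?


Future value of an ordinary annuity: FV = PMT × ((1 + r)^n − 1) / r
Monthly rate r = 0.0845/12 ≈ 0.00704167, n = 63
FV = $759.88 × ((1 + 0.0845/12)^63 − 1) / (0.0845/12)
FV = $759.88 × 78.947960
FV = $59,990.98

FV = PMT × ((1+r)^n - 1)/r = $59,990.98


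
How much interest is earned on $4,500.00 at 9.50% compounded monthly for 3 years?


Compound interest earned = final amount − principal.
A = P(1 + r/n)^(nt) = $4,500.00 × (1 + 0.095/12)^(12 × 3) = $5,977.22
Interest = A − P = $5,977.22 − $4,500.00 = $1,477.22

Interest = A - P = $1,477.22


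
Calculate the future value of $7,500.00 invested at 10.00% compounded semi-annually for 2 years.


Compound interest formula: A = P(1 + r/n)^(nt)
A = $7,500.00 × (1 + 0.1/2)^(2 × 2)
Growth factor: (1 + 0.1/2)^4 = 1.2155063
A = $7,500.00 × 1.2155063
A = $9,116.30

A = P(1 + r/n)^(nt) = $9,116.30


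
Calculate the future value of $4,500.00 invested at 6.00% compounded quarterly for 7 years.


Compound interest formula: A = P(1 + r/n)^(nt)
A = $4,500.00 × (1 + 0.06/4)^(4 × 7)
Growth factor: (1 + 0.06/4)^28 = 1.517222
A = $4,500.00 × 1.517222
A = $6,827.50

A = P(1 + r/n)^(nt) = $6,827.50


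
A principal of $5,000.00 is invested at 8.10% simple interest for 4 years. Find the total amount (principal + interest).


Total amount formula: A = P(1 + rt) = P + P·r·t
Interest: I = P × r × t = $5,000.00 × 0.081 × 4 = $1,620.00
A = P + I = $5,000.00 + $1,620.00 = $6,620.00

A = P + I = P(1 + rt) = $6,620.00


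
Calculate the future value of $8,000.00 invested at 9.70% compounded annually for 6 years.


Compound interest formula: A = P(1 + r/n)^(nt)
A = $8,000.00 × (1 + 0.097/1)^(1 × 6)
Growth factor: (1 + 0.097/1)^6 = 1.742769
A = $8,000.00 × 1.742769
A = $13,942.15

A = P(1 + r/n)^(nt) = $13,942.15


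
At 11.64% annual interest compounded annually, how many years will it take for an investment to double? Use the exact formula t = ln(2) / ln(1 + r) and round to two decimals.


Doubling condition: (1 + r)^t = 2
Take ln of both sides: t × ln(1 + r) = ln(2)
t = ln(2) / ln(1 + r)
t = 0.693147 / 0.110109
t = 6.30

t = ln(2) / ln(1 + r) = 6.30 years


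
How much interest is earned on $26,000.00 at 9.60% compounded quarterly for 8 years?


Compound interest earned = final amount − principal.
A = P(1 + r/n)^(nt) = $26,000.00 × (1 + 0.096/4)^(4 × 8) = $55,535.66
Interest = A − P = $55,535.66 − $26,000.00 = $29,535.66

Interest = A - P = $29,535.66


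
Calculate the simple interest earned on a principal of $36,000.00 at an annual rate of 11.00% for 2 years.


Simple interest formula: I = P × r × t
I = $36,000.00 × 0.11 × 2
I = $7,920.00

I = P × r × t = $7,920.00


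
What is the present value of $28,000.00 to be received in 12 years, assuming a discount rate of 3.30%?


Present value formula: PV = FV / (1 + r)^t
PV = $28,000.00 / (1 + 0.033)^12
PV = $28,000.00 / 1.476399
PV = $18,965.06

PV = FV / (1 + r)^t = $18,965.06


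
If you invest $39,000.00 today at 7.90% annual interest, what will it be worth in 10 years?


Future value formula: FV = PV × (1 + r)^t
FV = $39,000.00 × (1 + 0.079)^10
FV = $39,000.00 × 2.139018
FV = $83,421.70

FV = PV × (1 + r)^t = $83,421.70


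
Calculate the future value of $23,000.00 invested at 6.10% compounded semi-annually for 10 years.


Compound interest formula: A = P(1 + r/n)^(nt)
A = $23,000.00 × (1 + 0.061/2)^(2 × 10)
Growth factor: (1 + 0.061/2)^20 = 1.8237274
A = $23,000.00 × 1.8237274
A = $41,945.73

A = P(1 + r/n)^(nt) = $41,945.73


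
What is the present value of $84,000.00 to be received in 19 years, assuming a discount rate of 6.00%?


Present value formula: PV = FV / (1 + r)^t
PV = $84,000.00 / (1 + 0.06)^19
PV = $84,000.00 / 3.025600
PV = $27,763.09

PV = FV / (1 + r)^t = $27,763.09


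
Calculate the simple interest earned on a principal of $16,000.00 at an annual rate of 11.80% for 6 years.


Simple interest formula: I = P × r × t
I = $16,000.00 × 0.118 × 6
I = $11,328.00

I = P × r × t = $11,328.00


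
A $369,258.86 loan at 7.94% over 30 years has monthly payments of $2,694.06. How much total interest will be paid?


Total paid over the life of the loan = PMT × n.
Total paid = $2,694.06 × 360 = $969,861.60
Total interest = total paid − principal = $969,861.60 − $369,258.86 = $600,602.74

Total interest = (PMT × n) - PV = $600,602.74


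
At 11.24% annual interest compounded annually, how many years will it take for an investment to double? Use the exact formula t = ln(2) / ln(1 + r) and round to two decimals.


Doubling condition: (1 + r)^t = 2
Take ln of both sides: t × ln(1 + r) = ln(2)
t = ln(2) / ln(1 + r)
t = 0.693147 / 0.106520
t = 6.51

t = ln(2) / ln(1 + r) = 6.51 years


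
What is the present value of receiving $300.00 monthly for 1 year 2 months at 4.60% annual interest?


Present value of an ordinary annuity: PV = PMT × (1 − (1 + r)^(−n)) / r
Monthly rate r = 0.046/12 ≈ 0.00383333, n = 14
PV = $300.00 × (1 − (1 + 0.046/12)^(−14)) / (0.046/12)
PV = $300.00 × 13.605597
PV = $4,081.68

PV = PMT × (1-(1+r)^(-n))/r = $4,081.68


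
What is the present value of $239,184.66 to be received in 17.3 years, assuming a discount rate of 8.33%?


Present value formula: PV = FV / (1 + r)^t
PV = $239,184.66 / (1 + 0.0833)^17.3
PV = $239,184.66 / 3.9916574
PV = $59,921.14

PV = FV / (1 + r)^t = $59,921.14


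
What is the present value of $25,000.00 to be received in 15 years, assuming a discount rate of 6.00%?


Present value formula: PV = FV / (1 + r)^t
PV = $25,000.00 / (1 + 0.06)^15
PV = $25,000.00 / 2.396558
PV = $10,431.63

PV = FV / (1 + r)^t = $10,431.63


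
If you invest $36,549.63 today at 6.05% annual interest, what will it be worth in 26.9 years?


Future value formula: FV = PV × (1 + r)^t
FV = $36,549.63 × (1 + 0.0605)^26.9
FV = $36,549.63 × 4.855535
FV = $177,468.01

FV = PV × (1 + r)^t = $177,468.01


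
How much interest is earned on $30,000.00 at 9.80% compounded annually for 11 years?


Compound interest earned = final amount − principal.
A = P(1 + r/n)^(nt) = $30,000.00 × (1 + 0.098/1)^(1 × 11) = $83,897.11
Interest = A − P = $83,897.11 − $30,000.00 = $53,897.11

Interest = A - P = $53,897.11


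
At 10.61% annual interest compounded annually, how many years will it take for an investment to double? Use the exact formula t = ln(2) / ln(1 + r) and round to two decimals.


Doubling condition: (1 + r)^t = 2
Take ln of both sides: t × ln(1 + r) = ln(2)
t = ln(2) / ln(1 + r)
t = 0.693147 / 0.100840
t = 6.87

t = ln(2) / ln(1 + r) = 6.87 years


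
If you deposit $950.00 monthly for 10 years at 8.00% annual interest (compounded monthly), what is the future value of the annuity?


Future value of an ordinary annuity: FV = PMT × ((1 + r)^n − 1) / r
Monthly rate r = 0.08/12 ≈ 0.00666667, n = 120
FV = $950.00 × ((1 + 0.08/12)^120 − 1) / (0.08/12)
FV = $950.00 × 182.946035
FV = $173,798.73

FV = PMT × ((1+r)^n - 1)/r = $173,798.73


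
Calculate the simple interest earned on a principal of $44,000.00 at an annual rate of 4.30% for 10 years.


Simple interest formula: I = P × r × t
I = $44,000.00 × 0.043 × 10
I = $18,920.00

I = P × r × t = $18,920.00


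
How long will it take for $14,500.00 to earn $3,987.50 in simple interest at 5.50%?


Rearrange the simple interest formula for t:
I = P × r × t  ⇒  t = I / (P × r)
t = $3,987.50 / ($14,500.00 × 0.055)
t = 5

t = I/(P×r) = 5 years


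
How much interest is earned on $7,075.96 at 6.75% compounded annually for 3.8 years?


Compound interest earned = final amount − principal.
A = P(1 + r/n)^(nt) = $7,075.96 × (1 + 0.0675/1)^(1 × 3.8) = $9,069.50
Interest = A − P = $9,069.50 − $7,075.96 = $1,993.54

Interest = A - P = $1,993.54


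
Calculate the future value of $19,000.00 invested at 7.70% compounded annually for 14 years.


Compound interest formula: A = P(1 + r/n)^(nt)
A = $19,000.00 × (1 + 0.077/1)^(1 × 14)
Growth factor: (1 + 0.077/1)^14 = 2.825009
A = $19,000.00 × 2.825009
A = $53,675.17

A = P(1 + r/n)^(nt) = $53,675.17


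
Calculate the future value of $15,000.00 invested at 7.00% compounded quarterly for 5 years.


Compound interest formula: A = P(1 + r/n)^(nt)
A = $15,000.00 × (1 + 0.07/4)^(4 × 5)
Growth factor: (1 + 0.07/4)^20 = 1.414778
A = $15,000.00 × 1.414778
A = $21,221.67

A = P(1 + r/n)^(nt) = $21,221.67


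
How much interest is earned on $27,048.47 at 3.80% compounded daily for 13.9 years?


Compound interest earned = final amount − principal.
A = P(1 + r/n)^(nt) = $27,048.47 × (1 + 0.038/365)^(365 × 13.9) = $45,869.62
Interest = A − P = $45,869.62 − $27,048.47 = $18,821.15

Interest = A - P = $18,821.15


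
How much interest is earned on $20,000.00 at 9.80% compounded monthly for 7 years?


Compound interest earned = final amount − principal.
A = P(1 + r/n)^(nt) = $20,000.00 × (1 + 0.098/12)^(12 × 7) = $39,604.64
Interest = A − P = $39,604.64 − $20,000.00 = $19,604.64

Interest = A - P = $19,604.64


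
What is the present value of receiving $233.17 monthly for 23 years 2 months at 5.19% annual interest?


Present value of an ordinary annuity: PV = PMT × (1 − (1 + r)^(−n)) / r
Monthly rate r = 0.0519/12 = 0.004325, n = 278
PV = $233.17 × (1 − (1 + 0.0519/12)^(−278)) / (0.0519/12)
PV = $233.17 × 161.556695
PV = $37,670.17

PV = PMT × (1-(1+r)^(-n))/r = $37,670.17


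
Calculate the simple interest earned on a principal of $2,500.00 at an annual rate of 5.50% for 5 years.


Simple interest formula: I = P × r × t
I = $2,500.00 × 0.055 × 5
I = $687.50

I = P × r × t = $687.50


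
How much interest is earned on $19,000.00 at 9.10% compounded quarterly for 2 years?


Compound interest earned = final amount − principal.
A = P(1 + r/n)^(nt) = $19,000.00 × (1 + 0.091/4)^(4 × 2) = $22,746.23
Interest = A − P = $22,746.23 − $19,000.00 = $3,746.23

Interest = A - P = $3,746.23


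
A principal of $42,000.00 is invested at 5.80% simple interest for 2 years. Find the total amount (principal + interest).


Total amount formula: A = P(1 + rt) = P + P·r·t
Interest: I = P × r × t = $42,000.00 × 0.058 × 2 = $4,872.00
A = P + I = $42,000.00 + $4,872.00 = $46,872.00

A = P + I = P(1 + rt) = $46,872.00


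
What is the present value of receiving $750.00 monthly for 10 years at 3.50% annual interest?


Present value of an ordinary annuity: PV = PMT × (1 − (1 + r)^(−n)) / r
Monthly rate r = 0.035/12 ≈ 0.00291667, n = 120
PV = $750.00 × (1 − (1 + 0.035/12)^(−120)) / (0.035/12)
PV = $750.00 × 101.126685
PV = $75,845.01

PV = PMT × (1-(1+r)^(-n))/r = $75,845.01


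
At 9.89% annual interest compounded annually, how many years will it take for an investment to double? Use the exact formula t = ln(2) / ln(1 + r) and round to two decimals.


Doubling condition: (1 + r)^t = 2
Take ln of both sides: t × ln(1 + r) = ln(2)
t = ln(2) / ln(1 + r)
t = 0.693147 / 0.094310
t = 7.35

t = ln(2) / ln(1 + r) = 7.35 years


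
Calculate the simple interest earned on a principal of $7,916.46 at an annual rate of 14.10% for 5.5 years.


Simple interest formula: I = P × r × t
I = $7,916.46 × 0.141 × 5.5
I = $6,139.21

I = P × r × t = $6,139.21


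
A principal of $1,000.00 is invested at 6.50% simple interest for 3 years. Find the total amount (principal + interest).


Total amount formula: A = P(1 + rt) = P + P·r·t
Interest: I = P × r × t = $1,000.00 × 0.065 × 3 = $195.00
A = P + I = $1,000.00 + $195.00 = $1,195.00

A = P + I = P(1 + rt) = $1,195.00


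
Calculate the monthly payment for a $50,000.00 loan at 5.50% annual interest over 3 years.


Loan payment formula: PMT = PV × r / (1 − (1 + r)^(−n))
Monthly rate r = 0.055/12 ≈ 0.00458333, n = 36 months
Denominator: 1 − (1 + 0.055/12)^(−36) = 0.1517866
PMT = $50,000.00 × (0.055/12) / 0.1517866
PMT = $1,509.80 per month

PMT = PV × r / (1-(1+r)^(-n)) = $1,509.80/month


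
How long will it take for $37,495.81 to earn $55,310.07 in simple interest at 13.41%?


Rearrange the simple interest formula for t:
I = P × r × t  ⇒  t = I / (P × r)
t = $55,310.07 / ($37,495.81 × 0.1341)
t = 11

t = I/(P×r) = 11 years


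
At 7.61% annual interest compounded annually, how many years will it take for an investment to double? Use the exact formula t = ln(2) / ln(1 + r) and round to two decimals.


Doubling condition: (1 + r)^t = 2
Take ln of both sides: t × ln(1 + r) = ln(2)
t = ln(2) / ln(1 + r)
t = 0.693147 / 0.073343
t = 9.45

t = ln(2) / ln(1 + r) = 9.45 years


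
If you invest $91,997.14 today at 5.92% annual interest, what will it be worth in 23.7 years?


Future value formula: FV = PV × (1 + r)^t
FV = $91,997.14 × (1 + 0.0592)^23.7
FV = $91,997.14 × 3.9082104
FV = $359,544.18

FV = PV × (1 + r)^t = $359,544.18


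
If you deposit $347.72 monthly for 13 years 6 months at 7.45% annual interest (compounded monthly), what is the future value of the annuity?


Future value of an ordinary annuity: FV = PMT × ((1 + r)^n − 1) / r
Monthly rate r = 0.0745/12 ≈ 0.00620833, n = 162
FV = $347.72 × ((1 + 0.0745/12)^162 − 1) / (0.0745/12)
FV = $347.72 × 277.928034
FV = $96,641.14

FV = PMT × ((1+r)^n - 1)/r = $96,641.14


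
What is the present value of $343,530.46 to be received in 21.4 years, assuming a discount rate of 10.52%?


Present value formula: PV = FV / (1 + r)^t
PV = $343,530.46 / (1 + 0.1052)^21.4
PV = $343,530.46 / 8.504225
PV = $40,395.27

PV = FV / (1 + r)^t = $40,395.27


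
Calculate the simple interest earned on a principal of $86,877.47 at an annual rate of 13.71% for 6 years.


Simple interest formula: I = P × r × t
I = $86,877.47 × 0.1371 × 6
I = $71,465.41

I = P × r × t = $71,465.41


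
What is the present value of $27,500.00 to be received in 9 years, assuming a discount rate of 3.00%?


Present value formula: PV = FV / (1 + r)^t
PV = $27,500.00 / (1 + 0.03)^9
PV = $27,500.00 / 1.304773
PV = $21,076.46

PV = FV / (1 + r)^t = $21,076.46


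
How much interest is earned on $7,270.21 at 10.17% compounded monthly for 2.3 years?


Compound interest earned = final amount − principal.
A = P(1 + r/n)^(nt) = $7,270.21 × (1 + 0.1017/12)^(12 × 2.3) = $9,177.08
Interest = A − P = $9,177.08 − $7,270.21 = $1,906.87

Interest = A - P = $1,906.87


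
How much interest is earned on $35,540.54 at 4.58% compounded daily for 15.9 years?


Compound interest earned = final amount − principal.
A = P(1 + r/n)^(nt) = $35,540.54 × (1 + 0.0458/365)^(365 × 15.9) = $73,614.96
Interest = A − P = $73,614.96 − $35,540.54 = $38,074.42

Interest = A - P = $38,074.42


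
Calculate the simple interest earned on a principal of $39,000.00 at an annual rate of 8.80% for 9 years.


Simple interest formula: I = P × r × t
I = $39,000.00 × 0.088 × 9
I = $30,888.00

I = P × r × t = $30,888.00


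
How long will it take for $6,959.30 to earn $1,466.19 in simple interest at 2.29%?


Rearrange the simple interest formula for t:
I = P × r × t  ⇒  t = I / (P × r)
t = $1,466.19 / ($6,959.30 × 0.0229)
t = 9.2

t = I/(P×r) = 9.2 years


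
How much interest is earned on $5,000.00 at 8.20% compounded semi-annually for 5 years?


Compound interest earned = final amount − principal.
A = P(1 + r/n)^(nt) = $5,000.00 × (1 + 0.082/2)^(2 × 5) = $7,472.70
Interest = A − P = $7,472.70 − $5,000.00 = $2,472.70

Interest = A - P = $2,472.70


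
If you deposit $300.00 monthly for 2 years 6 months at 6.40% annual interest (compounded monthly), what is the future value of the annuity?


Future value of an ordinary annuity: FV = PMT × ((1 + r)^n − 1) / r
Monthly rate r = 0.064/12 ≈ 0.00533333, n = 30
FV = $300.00 × ((1 + 0.064/12)^30 − 1) / (0.064/12)
FV = $300.00 × 32.439760
FV = $9,731.93

FV = PMT × ((1+r)^n - 1)/r = $9,731.93


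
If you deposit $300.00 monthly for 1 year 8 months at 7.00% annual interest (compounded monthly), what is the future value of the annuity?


Future value of an ordinary annuity: FV = PMT × ((1 + r)^n − 1) / r
Monthly rate r = 0.07/12 ≈ 0.00583333, n = 20
FV = $300.00 × ((1 + 0.07/12)^20 − 1) / (0.07/12)
FV = $300.00 × 21.148105
FV = $6,344.43

FV = PMT × ((1+r)^n - 1)/r = $6,344.43


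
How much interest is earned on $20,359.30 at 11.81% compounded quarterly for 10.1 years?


Compound interest earned = final amount − principal.
A = P(1 + r/n)^(nt) = $20,359.30 × (1 + 0.1181/4)^(4 × 10.1) = $65,961.95
Interest = A − P = $65,961.95 − $20,359.30 = $45,602.65

Interest = A - P = $45,602.65


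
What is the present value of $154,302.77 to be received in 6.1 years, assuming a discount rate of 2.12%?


Present value formula: PV = FV / (1 + r)^t
PV = $154,302.77 / (1 + 0.0212)^6.1
PV = $154,302.77 / 1.13651695
PV = $135,768.12

PV = FV / (1 + r)^t = $135,768.12


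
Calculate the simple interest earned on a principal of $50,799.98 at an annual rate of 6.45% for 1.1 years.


Simple interest formula: I = P × r × t
I = $50,799.98 × 0.0645 × 1.1
I = $3,604.26

I = P × r × t = $3,604.26


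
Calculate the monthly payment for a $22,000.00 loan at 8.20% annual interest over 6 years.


Loan payment formula: PMT = PV × r / (1 − (1 + r)^(−n))
Monthly rate r = 0.082/12 ≈ 0.00683333, n = 72 months
Denominator: 1 − (1 + 0.082/12)^(−72) = 0.387574
PMT = $22,000.00 × (0.082/12) / 0.387574
PMT = $387.88 per month

PMT = PV × r / (1-(1+r)^(-n)) = $387.88/month


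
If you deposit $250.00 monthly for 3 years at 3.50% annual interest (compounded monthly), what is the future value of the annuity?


Future value of an ordinary annuity: FV = PMT × ((1 + r)^n − 1) / r
Monthly rate r = 0.035/12 ≈ 0.00291667, n = 36
FV = $250.00 × ((1 + 0.035/12)^36 − 1) / (0.035/12)
FV = $250.00 × 37.899729
FV = $9,474.93

FV = PMT × ((1+r)^n - 1)/r = $9,474.93


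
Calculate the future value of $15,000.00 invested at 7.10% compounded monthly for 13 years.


Compound interest formula: A = P(1 + r/n)^(nt)
A = $15,000.00 × (1 + 0.071/12)^(12 × 13)
Growth factor: (1 + 0.071/12)^156 = 2.5099935
A = $15,000.00 × 2.5099935
A = $37,649.90

A = P(1 + r/n)^(nt) = $37,649.90


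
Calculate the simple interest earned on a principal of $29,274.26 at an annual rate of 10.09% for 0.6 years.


Simple interest formula: I = P × r × t
I = $29,274.26 × 0.1009 × 0.6
I = $1,772.26

I = P × r × t = $1,772.26


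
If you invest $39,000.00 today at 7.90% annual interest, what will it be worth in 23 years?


Future value formula: FV = PV × (1 + r)^t
FV = $39,000.00 × (1 + 0.079)^23
FV = $39,000.00 × 5.74768856
FV = $224,159.85

FV = PV × (1 + r)^t = $224,159.85


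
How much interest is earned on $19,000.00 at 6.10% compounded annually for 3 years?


Compound interest earned = final amount − principal.
A = P(1 + r/n)^(nt) = $19,000.00 × (1 + 0.061/1)^(1 × 3) = $22,693.41
Interest = A − P = $22,693.41 − $19,000.00 = $3,693.41

Interest = A - P = $3,693.41


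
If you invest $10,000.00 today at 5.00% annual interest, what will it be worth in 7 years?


Future value formula: FV = PV × (1 + r)^t
FV = $10,000.00 × (1 + 0.05)^7
FV = $10,000.00 × 1.407100
FV = $14,071.00

FV = PV × (1 + r)^t = $14,071.00


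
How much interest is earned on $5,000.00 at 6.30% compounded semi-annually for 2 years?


Compound interest earned = final amount − principal.
A = P(1 + r/n)^(nt) = $5,000.00 × (1 + 0.063/2)^(2 × 2) = $5,660.40
Interest = A − P = $5,660.40 − $5,000.00 = $660.40

Interest = A - P = $660.40


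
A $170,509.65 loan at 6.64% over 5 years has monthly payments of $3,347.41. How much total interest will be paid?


Total paid over the life of the loan = PMT × n.
Total paid = $3,347.41 × 60 = $200,844.60
Total interest = total paid − principal = $200,844.60 − $170,509.65 = $30,334.95

Total interest = (PMT × n) - PV = $30,334.95


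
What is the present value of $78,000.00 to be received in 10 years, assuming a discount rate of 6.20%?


Present value formula: PV = FV / (1 + r)^t
PV = $78,000.00 / (1 + 0.062)^10
PV = $78,000.00 / 1.8249256
PV = $42,741.47

PV = FV / (1 + r)^t = $42,741.47


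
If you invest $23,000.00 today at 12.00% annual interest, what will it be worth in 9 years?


Future value formula: FV = PV × (1 + r)^t
FV = $23,000.00 × (1 + 0.12)^9
FV = $23,000.00 × 2.7730788
FV = $63,780.81

FV = PV × (1 + r)^t = $63,780.81


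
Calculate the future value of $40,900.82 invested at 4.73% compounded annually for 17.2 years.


Compound interest formula: A = P(1 + r/n)^(nt)
A = $40,900.82 × (1 + 0.0473/1)^(1 × 17.2)
Growth factor: (1 + 0.0473/1)^17.2 = 2.214231275
A = $40,900.82 × 2.214231275
A = $90,563.87

A = P(1 + r/n)^(nt) = $90,563.87


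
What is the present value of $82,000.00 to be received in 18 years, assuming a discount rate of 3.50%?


Present value formula: PV = FV / (1 + r)^t
PV = $82,000.00 / (1 + 0.035)^18
PV = $82,000.00 / 1.8574892
PV = $44,145.61

PV = FV / (1 + r)^t = $44,145.61


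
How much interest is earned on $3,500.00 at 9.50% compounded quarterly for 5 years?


Compound interest earned = final amount − principal.
A = P(1 + r/n)^(nt) = $3,500.00 × (1 + 0.095/4)^(4 × 5) = $5,596.88
Interest = A − P = $5,596.88 − $3,500.00 = $2,096.88

Interest = A - P = $2,096.88


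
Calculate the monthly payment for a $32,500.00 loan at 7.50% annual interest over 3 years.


Loan payment formula: PMT = PV × r / (1 − (1 + r)^(−n))
Monthly rate r = 0.075/12 = 0.00625, n = 36 months
Denominator: 1 − (1 + 0.075/12)^(−36) = 0.200924
PMT = $32,500.00 × (0.075/12) / 0.200924
PMT = $1,010.95 per month

PMT = PV × r / (1-(1+r)^(-n)) = $1,010.95/month


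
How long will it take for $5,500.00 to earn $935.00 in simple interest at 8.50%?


Rearrange the simple interest formula for t:
I = P × r × t  ⇒  t = I / (P × r)
t = $935.00 / ($5,500.00 × 0.085)
t = 2

t = I/(P×r) = 2 years


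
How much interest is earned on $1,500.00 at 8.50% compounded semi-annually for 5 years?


Compound interest earned = final amount − principal.
A = P(1 + r/n)^(nt) = $1,500.00 × (1 + 0.085/2)^(2 × 5) = $2,274.32
Interest = A − P = $2,274.32 − $1,500.00 = $774.32

Interest = A - P = $774.32


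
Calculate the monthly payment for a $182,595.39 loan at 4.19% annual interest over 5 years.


Loan payment formula: PMT = PV × r / (1 − (1 + r)^(−n))
Monthly rate r = 0.0419/12 ≈ 0.00349167, n = 60 months
Denominator: 1 − (1 + 0.0419/12)^(−60) = 0.1887144
PMT = $182,595.39 × (0.0419/12) / 0.1887144
PMT = $3,378.45 per month

PMT = PV × r / (1-(1+r)^(-n)) = $3,378.45/month


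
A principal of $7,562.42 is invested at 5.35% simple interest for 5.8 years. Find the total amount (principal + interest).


Total amount formula: A = P(1 + rt) = P + P·r·t
Interest: I = P × r × t = $7,562.42 × 0.0535 × 5.8 = $2,346.62
A = P + I = $7,562.42 + $2,346.62 = $9,909.04

A = P + I = P(1 + rt) = $9,909.04


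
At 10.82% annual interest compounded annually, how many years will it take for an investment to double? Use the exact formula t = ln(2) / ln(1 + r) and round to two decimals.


Doubling condition: (1 + r)^t = 2
Take ln of both sides: t × ln(1 + r) = ln(2)
t = ln(2) / ln(1 + r)
t = 0.693147 / 0.102737
t = 6.75

t = ln(2) / ln(1 + r) = 6.75 years


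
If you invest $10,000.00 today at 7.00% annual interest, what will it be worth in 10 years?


Future value formula: FV = PV × (1 + r)^t
FV = $10,000.00 × (1 + 0.07)^10
FV = $10,000.00 × 1.967151
FV = $19,671.51

FV = PV × (1 + r)^t = $19,671.51


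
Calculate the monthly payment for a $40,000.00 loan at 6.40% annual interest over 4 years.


Loan payment formula: PMT = PV × r / (1 − (1 + r)^(−n))
Monthly rate r = 0.064/12 ≈ 0.00533333, n = 48 months
Denominator: 1 − (1 + 0.064/12)^(−48) = 0.2253312
PMT = $40,000.00 × (0.064/12) / 0.2253312
PMT = $946.75 per month

PMT = PV × r / (1-(1+r)^(-n)) = $946.75/month


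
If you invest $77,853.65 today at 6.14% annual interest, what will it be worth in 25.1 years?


Future value formula: FV = PV × (1 + r)^t
FV = $77,853.65 × (1 + 0.0614)^25.1
FV = $77,853.65 × 4.46236397
FV = $347,411.32

FV = PV × (1 + r)^t = $347,411.32


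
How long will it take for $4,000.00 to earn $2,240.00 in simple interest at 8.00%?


Rearrange the simple interest formula for t:
I = P × r × t  ⇒  t = I / (P × r)
t = $2,240.00 / ($4,000.00 × 0.08)
t = 7

t = I/(P×r) = 7 years


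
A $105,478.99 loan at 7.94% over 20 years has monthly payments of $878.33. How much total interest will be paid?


Total paid over the life of the loan = PMT × n.
Total paid = $878.33 × 240 = $210,799.20
Total interest = total paid − principal = $210,799.20 − $105,478.99 = $105,320.21

Total interest = (PMT × n) - PV = $105,320.21


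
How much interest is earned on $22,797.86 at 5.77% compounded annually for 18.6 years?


Compound interest earned = final amount − principal.
A = P(1 + r/n)^(nt) = $22,797.86 × (1 + 0.0577/1)^(1 × 18.6) = $64,719.73
Interest = A − P = $64,719.73 − $22,797.86 = $41,921.87

Interest = A - P = $41,921.87


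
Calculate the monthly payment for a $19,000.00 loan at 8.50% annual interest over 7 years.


Loan payment formula: PMT = PV × r / (1 − (1 + r)^(−n))
Monthly rate r = 0.085/12 ≈ 0.00708333, n = 84 months
Denominator: 1 − (1 + 0.085/12)^(−84) = 0.447279
PMT = $19,000.00 × (0.085/12) / 0.447279
PMT = $300.89 per month

PMT = PV × r / (1-(1+r)^(-n)) = $300.89/month


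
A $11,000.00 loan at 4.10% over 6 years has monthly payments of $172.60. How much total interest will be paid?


Total paid over the life of the loan = PMT × n.
Total paid = $172.60 × 72 = $12,427.20
Total interest = total paid − principal = $12,427.20 − $11,000.00 = $1,427.20

Total interest = (PMT × n) - PV = $1,427.20


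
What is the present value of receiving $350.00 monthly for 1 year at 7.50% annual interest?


Present value of an ordinary annuity: PV = PMT × (1 − (1 + r)^(−n)) / r
Monthly rate r = 0.075/12 = 0.00625, n = 12
PV = $350.00 × (1 − (1 + 0.075/12)^(−12)) / (0.075/12)
PV = $350.00 × 11.526392
PV = $4,034.24

PV = PMT × (1-(1+r)^(-n))/r = $4,034.24


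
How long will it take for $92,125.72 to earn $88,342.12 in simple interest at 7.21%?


Rearrange the simple interest formula for t:
I = P × r × t  ⇒  t = I / (P × r)
t = $88,342.12 / ($92,125.72 × 0.0721)
t = 13.3

t = I/(P×r) = 13.3 years


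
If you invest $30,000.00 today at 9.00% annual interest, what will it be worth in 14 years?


Future value formula: FV = PV × (1 + r)^t
FV = $30,000.00 × (1 + 0.09)^14
FV = $30,000.00 × 3.341727
FV = $100,251.81

FV = PV × (1 + r)^t = $100,251.81
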